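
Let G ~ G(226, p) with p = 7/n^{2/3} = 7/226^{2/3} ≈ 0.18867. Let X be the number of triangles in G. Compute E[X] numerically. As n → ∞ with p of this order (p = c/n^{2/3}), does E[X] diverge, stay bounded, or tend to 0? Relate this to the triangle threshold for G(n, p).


Number of potential triangles: C(226, 3) = 1898400.
Each occurs with probability p³ ≈ (0.18867)³ ≈ 6.7154828e-03.
By linearity: E[X] = C(226, 3)·p³ ≈ 1898400 · 6.7154828e-03 ≈ 12748.67257.
Since α = 2/3 < 1, p = c/n^{2/3} ≫ 1/n is above the triangle threshold p ~ 1/n. Asymptotically E[X] ~ (c³/6)·n^{3(1−α)} = (7³/6)·n^{1} → ∞; triangles are abundant w.h.p.

E[X] ≈ 12748.67257; in regime p = Θ(1/n^{2/3}) E[X] diverges (above the triangle threshold p ~ 1/n).


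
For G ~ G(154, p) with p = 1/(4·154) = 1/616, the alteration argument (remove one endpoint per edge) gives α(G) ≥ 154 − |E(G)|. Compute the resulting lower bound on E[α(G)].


E[|E(G)|] = C(154, 2)·p = 11781 · (1/616) = 153/8.
E[α(G)] ≥ n − E[|E(G)|] = 154 − 153/8 = 1079/8.
Numerically: ≈ 134.87500.
(This is only a lower bound; the true E[α(G)] may be larger.)

E[α(G)] ≥ 1079/8 ≈ 134.87500.


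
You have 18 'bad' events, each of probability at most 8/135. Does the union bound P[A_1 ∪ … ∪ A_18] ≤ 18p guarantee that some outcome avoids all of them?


Union bound: P[∪_{i=1}^{18} A_i] ≤ Σ_i P[A_i] ≤ 18·p = 18·(8/135) = 16/15.
Numerically: 16/15 ≈ 1.067.
Is 16/15 < 1? NO.
Since the bound 16/15 is ≥ 1, the union bound is uninformative here; it does NOT by itself certify existence.

18·p = 16/15 ≈ 1.067; existence NOT certified by the union bound.


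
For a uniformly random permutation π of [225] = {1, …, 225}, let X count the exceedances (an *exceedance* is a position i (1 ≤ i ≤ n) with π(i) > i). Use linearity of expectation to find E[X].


Write X = Σ_{i=1}^{225} X_i, where X_i = 1_{π(i) > i}.
For each fixed i, π(i) is uniform over {1, …, 225} (marginal of a uniform permutation), so P[π(i) > i] = (n − i)/n. Summing: Σ_{i=1}^{225} (n − i)/n = (0 + 1 + … + 224)/225 = 225(225 − 1)/(2·225) = (225 − 1)/2.
Hence E[X] = Σ_{i=1}^{225} (225 − i)/225 = 112 ≈ 112.00000.

E[X] = 112 = 112.00000.


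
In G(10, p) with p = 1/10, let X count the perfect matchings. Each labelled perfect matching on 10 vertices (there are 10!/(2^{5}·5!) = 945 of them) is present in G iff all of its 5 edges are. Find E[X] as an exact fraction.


K_10 has 10!/(2^{5}·5!) = 945 labelled perfect matchings.
For each such perfect matching H, let X_H = 1 if all 5 edges of H are present in G. Then P[X_H = 1] = p^{5} = (1/10)^{5} = 1/100000.
By linearity: E[X] = Σ_H E[X_H] = 945 · p^{5} = 945 · 1/100000 = 189/20000.
Numerically: E[X] ≈ 0.00945.

E[X] = 945 · (1/10)^{5} = 189/20000 ≈ 0.00945.


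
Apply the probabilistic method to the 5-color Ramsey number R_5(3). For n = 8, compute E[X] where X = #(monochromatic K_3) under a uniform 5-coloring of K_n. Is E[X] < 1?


E[X] = C(8, 3) · 5^{1 − 3} = 56 · 5^{−2} = 56/25.
As a reduced fraction: E[X] = 56/25 ≈ 2.240.
Is E[X] < 1? NO.
Since E[X] ≥ 1, the first-moment bound is inconclusive at n = 8; it does NOT by itself certify R_5(3) > 8.

E[X] = 56/25 ≈ 2.240; E[X] ≥ 1; first-moment method inconclusive here.


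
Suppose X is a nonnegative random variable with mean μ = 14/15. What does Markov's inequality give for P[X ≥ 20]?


μ = E[X] = 14/15, a = 20.
Markov: P[X ≥ 20] ≤ μ/a = (14/15)/20 = 7/150.
Numerically: ≈ 0.04667.
(Since a = 20 > μ = 0.93333, the bound 7/150 is < 1 and informative.)

P[X ≥ 20] ≤ 7/150 ≈ 0.04667.


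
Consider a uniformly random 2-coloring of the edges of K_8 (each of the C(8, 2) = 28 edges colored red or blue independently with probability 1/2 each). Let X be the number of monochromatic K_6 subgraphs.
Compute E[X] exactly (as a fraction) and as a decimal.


Let X = Σ_S X_S over the C(8, 6) = 28 subsets S of size 6, where X_S = 1 if the K_6 on S is monochromatic.
For a fixed S, the K_6 on S has C(6, 2) = 15 edges. P[all 15 edges red] = (1/2)^15, and likewise for blue, so P[monochromatic] = 2·(1/2)^15 = 2^{1 − 15} = 1/16384.
By linearity of expectation: E[X] = C(8, 6) · 2^{1 − 15} = 28 · 1/16384 = 7/4096.
Numerically: E[X] ≈ 0.00171.

E[X] = C(8,6)·2^(1−C(6,2)) = 7/4096 ≈ 0.00171.


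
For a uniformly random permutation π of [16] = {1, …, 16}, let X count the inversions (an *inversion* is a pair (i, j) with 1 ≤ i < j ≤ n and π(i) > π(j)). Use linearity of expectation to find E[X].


Write X = Σ X_I over the C(16, 2) = 120 pairs i < j, with X_I the indicator of one inversion.
There are 120 indicators.
For each fixed pair i < j, the values π(i) and π(j) are two distinct elements of {1, …, 16} in uniformly random order; by symmetry P[π(i) > π(j)] = 1/2.
By linearity: E[X] = 120 · (1/2) = C(16, 2) · (1/2) = 120/2 = 60 ≈ 60.000.

E[X] = 60 = 60.000.


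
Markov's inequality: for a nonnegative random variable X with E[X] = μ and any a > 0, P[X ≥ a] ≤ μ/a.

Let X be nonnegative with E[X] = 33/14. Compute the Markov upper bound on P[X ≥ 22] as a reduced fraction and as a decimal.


μ = E[X] = 33/14, a = 22.
Markov: P[X ≥ 22] ≤ μ/a = (33/14)/22 = 3/28.
Numerically: ≈ 0.10714.
(Since a = 22 > μ = 2.35714, the bound 3/28 is < 1 and informative.)

P[X ≥ 22] ≤ 3/28 ≈ 0.10714.


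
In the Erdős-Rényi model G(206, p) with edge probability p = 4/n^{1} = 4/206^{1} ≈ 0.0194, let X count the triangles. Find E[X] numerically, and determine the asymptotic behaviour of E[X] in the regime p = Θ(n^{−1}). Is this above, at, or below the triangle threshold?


Number of potential triangles: C(206, 3) = 1435820.
Each occurs with probability p³ ≈ (0.0194)³ ≈ 7.32113e-06.
By linearity: E[X] = C(206, 3)·p³ ≈ 1435820 · 7.32113e-06 ≈ 10.512.
Here α = 1, so p = 4/n is exactly at the triangle threshold p ~ 1/n. Asymptotically E[X] → c³/6 = 4³/6 = 32/3 ≈ 10.667, a bounded constant. In this regime the triangle count is asymptotically Poisson(c³/6).

E[X] ≈ 10.512; in regime p = Θ(1/n^{1}) E[X] stays bounded (at the triangle threshold p ~ 1/n).


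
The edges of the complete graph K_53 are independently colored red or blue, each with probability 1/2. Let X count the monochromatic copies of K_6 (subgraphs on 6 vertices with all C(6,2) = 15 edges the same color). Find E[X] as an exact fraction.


Let X = Σ_S X_S over the C(53, 6) = 22957480 subsets S of size 6, where X_S = 1 if the K_6 on S is monochromatic.
For a fixed S, the K_6 on S has C(6, 2) = 15 edges. P[all 15 edges red] = (1/2)^15, and likewise for blue, so P[monochromatic] = 2·(1/2)^15 = 2^{1 − 15} = 1/16384.
By linearity of expectation: E[X] = C(53, 6) · 2^{1 − 15} = 22957480 · 1/16384 = 2869685/2048.
Numerically: E[X] ≈ 1401.2134.

E[X] = C(53,6)·2^(1−C(6,2)) = 2869685/2048 ≈ 1401.2134.


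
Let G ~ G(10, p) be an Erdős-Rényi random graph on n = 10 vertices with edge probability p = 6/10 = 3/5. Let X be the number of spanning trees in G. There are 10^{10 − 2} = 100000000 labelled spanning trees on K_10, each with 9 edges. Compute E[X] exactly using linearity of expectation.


K_10 has 10^{10 − 2} = 100000000 labelled spanning trees.
For each such spanning tree H, let X_H = 1 if all 9 edges of H are present in G. Then P[X_H = 1] = p^{9} = (3/5)^{9} = 19683/1953125.
Summing the indicators: E[X] = Σ_H E[X_H] = 100000000 · p^{9} = 100000000 · 19683/1953125 = 5038848/5.
Numerically: E[X] ≈ 1.01e+06.

E[X] = 100000000 · (3/5)^{9} = 5038848/5 ≈ 1.01e+06.


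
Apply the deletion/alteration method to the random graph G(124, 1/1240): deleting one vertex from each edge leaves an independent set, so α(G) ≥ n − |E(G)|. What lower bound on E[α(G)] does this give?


E[|E(G)|] = C(124, 2)·p = 7626 · (1/1240) = 123/20.
E[α(G)] ≥ n − E[|E(G)|] = 124 − 123/20 = 2357/20.
Numerically: ≈ 117.8500.
(This is only a lower bound; the true E[α(G)] may be larger.)

E[α(G)] ≥ 2357/20 ≈ 117.8500.


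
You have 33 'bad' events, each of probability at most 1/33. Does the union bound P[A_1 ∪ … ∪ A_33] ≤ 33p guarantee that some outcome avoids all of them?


Union bound: P[∪_{i=1}^{33} A_i] ≤ Σ_i P[A_i] ≤ 33·p = 33·(1/33) = 1.
Numerically: 1 ≈ 1.00000.
Is 1 < 1? NO.
Since the bound 1 is ≥ 1, the union bound is uninformative here; it does NOT by itself certify existence.

33·p = 1 ≈ 1.00000; existence NOT certified by the union bound.


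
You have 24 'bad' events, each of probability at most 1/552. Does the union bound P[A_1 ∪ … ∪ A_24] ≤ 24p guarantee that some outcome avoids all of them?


Union bound: P[∪_{i=1}^{24} A_i] ≤ Σ_i P[A_i] ≤ 24·p = 24·(1/552) = 1/23.
Numerically: 1/23 ≈ 0.0435.
Is 1/23 < 1? YES.
Since P[∪ A_i] ≤ 1/23 < 1, the complement has P[∩ A_i^c] ≥ 1 − 1/23 = 22/23 > 0, so some outcome avoids every A_i.

24·p = 1/23 ≈ 0.0435; existence CERTIFIED by the union bound.


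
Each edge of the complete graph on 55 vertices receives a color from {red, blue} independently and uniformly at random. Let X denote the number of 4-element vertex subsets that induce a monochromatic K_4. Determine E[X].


Let X = Σ_S X_S over the C(55, 4) = 341055 subsets S of size 4, where X_S = 1 if the K_4 on S is monochromatic.
For a fixed S, the K_4 on S has C(4, 2) = 6 edges. P[all 6 edges red] = (1/2)^6, and likewise for blue, so P[monochromatic] = 2·(1/2)^6 = 2^{1 − 6} = 1/32.
By linearity: E[X] = C(55, 4) · 2^{1 − 6} = 341055 · 1/32 = 341055/32.
Numerically: E[X] ≈ 10657.968750.

E[X] = C(55,4)·2^(1−C(4,2)) = 341055/32 ≈ 10657.968750.


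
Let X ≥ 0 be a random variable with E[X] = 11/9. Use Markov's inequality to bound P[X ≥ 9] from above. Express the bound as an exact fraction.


μ = E[X] = 11/9, a = 9.
Markov: P[X ≥ 9] ≤ μ/a = (11/9)/9 = 11/81.
Numerically: ≈ 0.135802.
(Since a = 9 > μ = 1.222222, the bound 11/81 is < 1 and informative.)

P[X ≥ 9] ≤ 11/81 ≈ 0.135802.


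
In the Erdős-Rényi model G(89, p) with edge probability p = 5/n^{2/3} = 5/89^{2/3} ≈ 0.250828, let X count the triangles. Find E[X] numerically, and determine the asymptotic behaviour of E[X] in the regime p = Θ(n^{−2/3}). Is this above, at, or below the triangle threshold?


Number of potential triangles: C(89, 3) = 113564.
Each occurs with probability p³ ≈ (0.250828)³ ≈ 1.57808358e-02.
By linearity: E[X] = C(89, 3)·p³ ≈ 113564 · 1.57808358e-02 ≈ 1792.134831.
Since α = 2/3 < 1, p = c/n^{2/3} ≫ 1/n is above the triangle threshold p ~ 1/n. Asymptotically E[X] ~ (c³/6)·n^{3(1−α)} = (5³/6)·n^{1} → ∞; triangles are abundant w.h.p.

E[X] ≈ 1792.134831; in regime p = Θ(1/n^{2/3}) E[X] diverges (above the triangle threshold p ~ 1/n).


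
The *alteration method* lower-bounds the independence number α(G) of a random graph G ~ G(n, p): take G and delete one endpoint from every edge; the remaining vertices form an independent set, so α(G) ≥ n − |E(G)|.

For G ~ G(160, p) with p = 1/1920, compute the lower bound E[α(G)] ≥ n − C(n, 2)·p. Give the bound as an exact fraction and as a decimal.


E[|E(G)|] = C(160, 2)·p = 12720 · (1/1920) = 53/8.
E[α(G)] ≥ n − E[|E(G)|] = 160 − 53/8 = 1227/8.
Numerically: ≈ 153.3750.
(This is only a lower bound; the true E[α(G)] may be larger.)

E[α(G)] ≥ 1227/8 ≈ 153.3750.


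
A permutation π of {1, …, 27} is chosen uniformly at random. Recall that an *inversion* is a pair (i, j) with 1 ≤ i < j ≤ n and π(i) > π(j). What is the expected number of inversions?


Write X = Σ X_I over the C(27, 2) = 351 pairs i < j, with X_I the indicator of one inversion.
There are 351 indicators.
For each fixed pair i < j, the values π(i) and π(j) are two distinct elements of {1, …, 27} in uniformly random order; by symmetry P[π(i) > π(j)] = 1/2.
By linearity: E[X] = 351 · (1/2) = C(27, 2) · (1/2) = 351/2 = 351/2 ≈ 175.500000.

E[X] = 351/2 = 175.500000.


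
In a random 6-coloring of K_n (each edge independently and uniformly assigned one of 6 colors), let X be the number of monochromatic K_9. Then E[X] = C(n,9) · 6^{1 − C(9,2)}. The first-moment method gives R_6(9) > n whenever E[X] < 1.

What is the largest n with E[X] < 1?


We need C(n, 9) · 6^{1 − 36} < 1, i.e. C(n, 9) < 6^{36 − 1} = 1719070799748422591028658176.
Check values of n near the boundary:
  n = 4403: C(4403, 9) = 1699894433046281918452233150; 1699894433046281918452233150 < 1719070799748422591028658176? YES
  n = 4404: C(4404, 9) = 1703375445537161676647015880; 1703375445537161676647015880 < 1719070799748422591028658176? YES
  n = 4405: C(4405, 9) = 1706862792900636302463627150; 1706862792900636302463627150 < 1719070799748422591028658176? YES
  n = 4406: C(4406, 9) = 1710356485221788389505285700; 1710356485221788389505285700 < 1719070799748422591028658176? YES
  n = 4407: C(4407, 9) = 1713856532599459170657070050; 1713856532599459170657070050 < 1719070799748422591028658176? YES
  n = 4408: C(4408, 9) = 1717362945146264156457459600; 1717362945146264156457459600 < 1719070799748422591028658176? YES
  n = 4409: C(4409, 9) = 1720875732988608787686577131; 1720875732988608787686577131 < 1719070799748422591028658176? NO
  n = 4410: C(4410, 9) = 1724394906266704102180823710; 1724394906266704102180823710 < 1719070799748422591028658176? NO
  n = 4411: C(4411, 9) = 1727920475134582415883601405; 1727920475134582415883601405 < 1719070799748422591028658176? NO
The largest n with C(n, 9) < 1719070799748422591028658176 is n = 4408 (where E[X] = 35778394690547169926197075/35813974994758803979763712 ≈ 0.9990). Hence R_6(9) > 4408, i.e. R_6(9) ≥ 4409.

Largest n = 4408; hence R_6(9) > 4408.


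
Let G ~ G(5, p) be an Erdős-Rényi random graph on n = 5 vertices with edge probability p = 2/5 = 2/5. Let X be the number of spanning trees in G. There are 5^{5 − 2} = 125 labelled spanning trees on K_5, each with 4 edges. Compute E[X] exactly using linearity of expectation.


K_5 has 5^{5 − 2} = 125 labelled spanning trees.
For each such spanning tree H, let X_H = 1 if all 4 edges of H are present in G. Then P[X_H = 1] = p^{4} = (2/5)^{4} = 16/625.
Summing the indicators: E[X] = Σ_H E[X_H] = 125 · p^{4} = 125 · 16/625 = 16/5.
Numerically: E[X] ≈ 3.2.

E[X] = 125 · (2/5)^{4} = 16/5 ≈ 3.2.


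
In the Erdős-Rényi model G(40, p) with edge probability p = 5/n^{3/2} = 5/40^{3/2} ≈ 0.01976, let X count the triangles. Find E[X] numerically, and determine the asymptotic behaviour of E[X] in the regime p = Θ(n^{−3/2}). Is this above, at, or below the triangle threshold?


Number of potential triangles: C(40, 3) = 9880.
Each occurs with probability p³ ≈ (0.01976)³ ≈ 7.720404e-06.
By linearity: E[X] = C(40, 3)·p³ ≈ 9880 · 7.720404e-06 ≈ 0.0763.
Since α = 3/2 > 1, p = c/n^{3/2} = o(1/n) is below the triangle threshold p ~ 1/n. Asymptotically E[X] ~ (c³/6)·n^{3(1−α)} = (5³/6)·n^{-1.5} → 0, so by Markov's inequality G has no triangles w.h.p.

E[X] ≈ 0.0763; in regime p = Θ(1/n^{3/2}) E[X] tends to 0 (below the triangle threshold p ~ 1/n).


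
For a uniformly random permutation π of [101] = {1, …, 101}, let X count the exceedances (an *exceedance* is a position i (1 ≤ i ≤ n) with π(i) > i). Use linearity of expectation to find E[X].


Write X = Σ_{i=1}^{101} X_i, where X_i = 1_{π(i) > i}.
For each fixed i, π(i) is uniform over {1, …, 101} (marginal of a uniform permutation), so P[π(i) > i] = (n − i)/n. Summing: Σ_{i=1}^{101} (n − i)/n = (0 + 1 + … + 100)/101 = 101(101 − 1)/(2·101) = (101 − 1)/2.
Hence E[X] = Σ_{i=1}^{101} (101 − i)/101 = 50 ≈ 50.0000.

E[X] = 50 = 50.0000.


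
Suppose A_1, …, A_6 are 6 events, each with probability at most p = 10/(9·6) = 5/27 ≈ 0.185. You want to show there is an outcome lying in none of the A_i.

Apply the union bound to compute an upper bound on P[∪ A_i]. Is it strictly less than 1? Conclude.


Union bound: P[∪_{i=1}^{6} A_i] ≤ Σ_i P[A_i] ≤ 6·p = 6·(5/27) = 10/9.
Numerically: 10/9 ≈ 1.111.
Is 10/9 < 1? NO.
Since the bound 10/9 is ≥ 1, the union bound is uninformative here; it does NOT by itself certify existence.

6·p = 10/9 ≈ 1.111; existence NOT certified by the union bound.


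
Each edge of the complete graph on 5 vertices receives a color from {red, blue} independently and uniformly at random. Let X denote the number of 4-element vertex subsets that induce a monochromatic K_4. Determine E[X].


Let X = Σ_S X_S over the C(5, 4) = 5 subsets S of size 4, where X_S = 1 if the K_4 on S is monochromatic.
For a fixed S, the K_4 on S has C(4, 2) = 6 edges. P[all 6 edges red] = (1/2)^6, and likewise for blue, so P[monochromatic] = 2·(1/2)^6 = 2^{1 − 6} = 1/32.
By linearity: E[X] = C(5, 4) · 2^{1 − 6} = 5 · 1/32 = 5/32.
Numerically: E[X] ≈ 0.156.

E[X] = C(5,4)·2^(1−C(4,2)) = 5/32 ≈ 0.156.


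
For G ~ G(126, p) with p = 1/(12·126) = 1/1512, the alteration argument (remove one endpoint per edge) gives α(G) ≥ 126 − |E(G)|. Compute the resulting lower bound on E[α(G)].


E[|E(G)|] = C(126, 2)·p = 7875 · (1/1512) = 125/24.
E[α(G)] ≥ n − E[|E(G)|] = 126 − 125/24 = 2899/24.
Numerically: ≈ 120.791667.
(This is only a lower bound; the true E[α(G)] may be larger.)

E[α(G)] ≥ 2899/24 ≈ 120.791667.


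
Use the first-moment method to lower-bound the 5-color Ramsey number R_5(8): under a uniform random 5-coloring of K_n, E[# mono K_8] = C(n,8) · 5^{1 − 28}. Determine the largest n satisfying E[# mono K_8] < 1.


We need C(n, 8) · 5^{1 − 28} < 1, i.e. C(n, 8) < 5^{28 − 1} = 7450580596923828125.
Check values of n near the boundary:
  n = 860: C(860, 8) = 7182671140665308145; 7182671140665308145 < 7450580596923828125? YES
  n = 861: C(861, 8) = 7250034996615275865; 7250034996615275865 < 7450580596923828125? YES
  n = 862: C(862, 8) = 7317951015318931845; 7317951015318931845 < 7450580596923828125? YES
  n = 863: C(863, 8) = 7386423071602617757; 7386423071602617757 < 7450580596923828125? YES
  n = 864: C(864, 8) = 7455455062926006708; 7455455062926006708 < 7450580596923828125? NO
  n = 865: C(865, 8) = 7525050909487743060; 7525050909487743060 < 7450580596923828125? NO
The largest n with C(n, 8) < 7450580596923828125 is n = 863 (where E[X] = 7386423071602617757/7450580596923828125 ≈ 0.991389). Hence R_5(8) > 863, i.e. R_5(8) ≥ 864.

Largest n = 863; hence R_5(8) > 863.


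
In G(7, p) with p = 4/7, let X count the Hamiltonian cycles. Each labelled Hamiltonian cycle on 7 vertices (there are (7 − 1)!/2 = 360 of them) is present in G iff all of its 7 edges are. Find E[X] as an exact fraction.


K_7 has (7 − 1)!/2 = 360 labelled Hamiltonian cycles.
For each such Hamiltonian cycle H, let X_H = 1 if all 7 edges of H are present in G. Then P[X_H = 1] = p^{7} = (4/7)^{7} = 16384/823543.
By linearity: E[X] = Σ_H E[X_H] = 360 · p^{7} = 360 · 16384/823543 = 5898240/823543.
Numerically: E[X] ≈ 7.16203.

E[X] = 360 · (4/7)^{7} = 5898240/823543 ≈ 7.16203.


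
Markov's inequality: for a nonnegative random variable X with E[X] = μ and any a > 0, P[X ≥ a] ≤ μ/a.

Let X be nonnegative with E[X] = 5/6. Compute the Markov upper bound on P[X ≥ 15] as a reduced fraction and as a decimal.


μ = E[X] = 5/6, a = 15.
Markov: P[X ≥ 15] ≤ μ/a = (5/6)/15 = 1/18.
Numerically: ≈ 0.056.
(Since a = 15 > μ = 0.833, the bound 1/18 is < 1 and informative.)

P[X ≥ 15] ≤ 1/18 ≈ 0.056.


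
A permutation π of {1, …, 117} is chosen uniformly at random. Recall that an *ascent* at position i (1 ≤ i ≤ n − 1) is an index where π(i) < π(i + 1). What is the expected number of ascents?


Write X = Σ X_I over i = 1, …, 116, with X_I the indicator of one ascent.
There are 116 indicators.
For each fixed i, the pair (π(i), π(i+1)) is a uniformly random ordered pair of distinct values from {1, …, 117}; by symmetry P[π(i) < π(i+1)] = 1/2.
By linearity: E[X] = 116 · (1/2) = (117 − 1) · (1/2) = 58 ≈ 58.0000.

E[X] = 58 = 58.0000.


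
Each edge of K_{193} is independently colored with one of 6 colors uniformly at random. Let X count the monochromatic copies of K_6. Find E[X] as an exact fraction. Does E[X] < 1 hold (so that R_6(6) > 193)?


E[X] = C(193, 6) · 6^{1 − 15} = 66364016544 · 6^{−14} = 66364016544/78364164096.
As a reduced fraction: E[X] = 230430613/272097792 ≈ 0.847.
Is E[X] < 1? YES.
Since E[X] < 1, there exists a 6-coloring of K_{193} with no monochromatic K_6; hence R_6(6) > 193.

E[X] = 230430613/272097792 ≈ 0.847; E[X] < 1, so R_6(6) > 193.


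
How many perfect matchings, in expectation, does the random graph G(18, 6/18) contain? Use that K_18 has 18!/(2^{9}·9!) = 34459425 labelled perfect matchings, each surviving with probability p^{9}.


K_18 has 18!/(2^{9}·9!) = 34459425 labelled perfect matchings.
For each such perfect matching H, let X_H = 1 if all 9 edges of H are present in G. Then P[X_H = 1] = p^{9} = (1/3)^{9} = 1/19683.
By linearity: E[X] = Σ_H E[X_H] = 34459425 · p^{9} = 34459425 · 1/19683 = 425425/243.
Numerically: E[X] ≈ 1750.72.

E[X] = 34459425 · (1/3)^{9} = 425425/243 ≈ 1750.72.


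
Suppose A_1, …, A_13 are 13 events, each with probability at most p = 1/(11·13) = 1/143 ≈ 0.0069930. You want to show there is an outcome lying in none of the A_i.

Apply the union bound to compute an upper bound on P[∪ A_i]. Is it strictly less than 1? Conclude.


Union bound: P[∪_{i=1}^{13} A_i] ≤ Σ_i P[A_i] ≤ 13·p = 13·(1/143) = 1/11.
Numerically: 1/11 ≈ 0.0909091.
Is 1/11 < 1? YES.
Since P[∪ A_i] ≤ 1/11 < 1, the complement has P[∩ A_i^c] ≥ 1 − 1/11 = 10/11 > 0, so some outcome avoids every A_i.

13·p = 1/11 ≈ 0.0909091; existence CERTIFIED by the union bound.


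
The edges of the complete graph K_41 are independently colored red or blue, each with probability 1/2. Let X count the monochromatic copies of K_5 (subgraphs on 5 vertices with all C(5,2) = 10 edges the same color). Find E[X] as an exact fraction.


Let X = Σ_S X_S over the C(41, 5) = 749398 subsets S of size 5, where X_S = 1 if the K_5 on S is monochromatic.
For a fixed S, the K_5 on S has C(5, 2) = 10 edges. P[all 10 edges red] = (1/2)^10, and likewise for blue, so P[monochromatic] = 2·(1/2)^10 = 2^{1 − 10} = 1/512.
Summing: E[X] = C(41, 5) · 2^{1 − 10} = 749398 · 1/512 = 374699/256.
Numerically: E[X] ≈ 1463.66797.

E[X] = C(41,5)·2^(1−C(5,2)) = 374699/256 ≈ 1463.66797.


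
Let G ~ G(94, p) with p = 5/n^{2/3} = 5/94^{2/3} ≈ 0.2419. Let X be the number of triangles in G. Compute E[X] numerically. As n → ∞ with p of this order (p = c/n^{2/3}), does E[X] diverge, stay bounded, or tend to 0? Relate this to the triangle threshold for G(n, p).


Number of potential triangles: C(94, 3) = 134044.
Each occurs with probability p³ ≈ (0.2419)³ ≈ 1.414667e-02.
By linearity: E[X] = C(94, 3)·p³ ≈ 134044 · 1.414667e-02 ≈ 1896.2766.
Since α = 2/3 < 1, p = c/n^{2/3} ≫ 1/n is above the triangle threshold p ~ 1/n. Asymptotically E[X] ~ (c³/6)·n^{3(1−α)} = (5³/6)·n^{1} → ∞; triangles are abundant w.h.p.

E[X] ≈ 1896.2766; in regime p = Θ(1/n^{2/3}) E[X] diverges (above the triangle threshold p ~ 1/n).


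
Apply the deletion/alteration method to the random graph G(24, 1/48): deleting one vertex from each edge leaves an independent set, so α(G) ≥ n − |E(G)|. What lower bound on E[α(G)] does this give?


E[|E(G)|] = C(24, 2)·p = 276 · (1/48) = 23/4.
E[α(G)] ≥ n − E[|E(G)|] = 24 − 23/4 = 73/4.
Numerically: ≈ 18.250000.
(This is only a lower bound; the true E[α(G)] may be larger.)

E[α(G)] ≥ 73/4 ≈ 18.250000.


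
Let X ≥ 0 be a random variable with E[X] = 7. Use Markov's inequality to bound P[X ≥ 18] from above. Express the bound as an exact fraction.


μ = E[X] = 7, a = 18.
Markov: P[X ≥ 18] ≤ μ/a = (7)/18 = 7/18.
Numerically: ≈ 0.38889.
(Since a = 18 > μ = 7.00000, the bound 7/18 is < 1 and informative.)

P[X ≥ 18] ≤ 7/18 ≈ 0.38889.


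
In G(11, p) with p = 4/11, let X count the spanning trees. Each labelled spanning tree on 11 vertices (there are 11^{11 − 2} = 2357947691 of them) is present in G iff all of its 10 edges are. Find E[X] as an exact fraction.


K_11 has 11^{11 − 2} = 2357947691 labelled spanning trees.
For each such spanning tree H, let X_H = 1 if all 10 edges of H are present in G. Then P[X_H = 1] = p^{10} = (4/11)^{10} = 1048576/25937424601.
Summing the indicators: E[X] = Σ_H E[X_H] = 2357947691 · p^{10} = 2357947691 · 1048576/25937424601 = 1048576/11.
Numerically: E[X] ≈ 9.533e+04.

E[X] = 2357947691 · (4/11)^{10} = 1048576/11 ≈ 9.533e+04.


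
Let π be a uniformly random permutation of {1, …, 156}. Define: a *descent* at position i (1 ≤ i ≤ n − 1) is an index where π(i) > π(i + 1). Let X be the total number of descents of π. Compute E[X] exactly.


Write X = Σ X_I over i = 1, …, 155, with X_I the indicator of one descent.
There are 155 indicators.
For each fixed i, the pair (π(i), π(i+1)) is a uniformly random ordered pair of distinct values from {1, …, 156}; by symmetry P[π(i) > π(i+1)] = 1/2.
By linearity: E[X] = 155 · (1/2) = (156 − 1) · (1/2) = 155/2 ≈ 77.500.

E[X] = 155/2 = 77.500.


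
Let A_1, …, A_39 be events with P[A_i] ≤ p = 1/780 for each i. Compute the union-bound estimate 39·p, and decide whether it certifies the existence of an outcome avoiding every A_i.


Union bound: P[∪_{i=1}^{39} A_i] ≤ Σ_i P[A_i] ≤ 39·p = 39·(1/780) = 1/20.
Numerically: 1/20 ≈ 0.0500000.
Is 1/20 < 1? YES.
Since P[∪ A_i] ≤ 1/20 < 1, the complement has P[∩ A_i^c] ≥ 1 − 1/20 = 19/20 > 0, so some outcome avoids every A_i.

39·p = 1/20 ≈ 0.0500000; existence CERTIFIED by the union bound.


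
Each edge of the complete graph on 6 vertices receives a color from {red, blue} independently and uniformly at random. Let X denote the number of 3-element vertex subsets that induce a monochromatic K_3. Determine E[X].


Let X = Σ_S X_S over the C(6, 3) = 20 subsets S of size 3, where X_S = 1 if the K_3 on S is monochromatic.
For a fixed S, the K_3 on S has C(3, 2) = 3 edges. P[all 3 edges red] = (1/2)^3, and likewise for blue, so P[monochromatic] = 2·(1/2)^3 = 2^{1 − 3} = 1/4.
By linearity: E[X] = C(6, 3) · 2^{1 − 3} = 20 · 1/4 = 5.
Numerically: E[X] ≈ 5.00000.

E[X] = C(6,3)·2^(1−C(3,2)) = 5 ≈ 5.00000.


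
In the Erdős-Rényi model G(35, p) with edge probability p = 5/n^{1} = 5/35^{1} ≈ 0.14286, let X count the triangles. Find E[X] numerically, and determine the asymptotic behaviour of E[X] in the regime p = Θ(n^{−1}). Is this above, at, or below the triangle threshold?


Number of potential triangles: C(35, 3) = 6545.
Each occurs with probability p³ ≈ (0.14286)³ ≈ 2.9154519e-03.
By linearity: E[X] = C(35, 3)·p³ ≈ 6545 · 2.9154519e-03 ≈ 19.08163.
Here α = 1, so p = 5/n is exactly at the triangle threshold p ~ 1/n. Asymptotically E[X] → c³/6 = 5³/6 = 125/6 ≈ 20.83333, a bounded constant. In this regime the triangle count is asymptotically Poisson(c³/6).

E[X] ≈ 19.08163; in regime p = Θ(1/n^{1}) E[X] stays bounded (at the triangle threshold p ~ 1/n).


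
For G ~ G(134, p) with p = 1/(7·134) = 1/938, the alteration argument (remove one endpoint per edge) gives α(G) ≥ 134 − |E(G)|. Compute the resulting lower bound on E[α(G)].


E[|E(G)|] = C(134, 2)·p = 8911 · (1/938) = 19/2.
E[α(G)] ≥ n − E[|E(G)|] = 134 − 19/2 = 249/2.
Numerically: ≈ 124.500000.
(This is only a lower bound; the true E[α(G)] may be larger.)

E[α(G)] ≥ 249/2 ≈ 124.500000.


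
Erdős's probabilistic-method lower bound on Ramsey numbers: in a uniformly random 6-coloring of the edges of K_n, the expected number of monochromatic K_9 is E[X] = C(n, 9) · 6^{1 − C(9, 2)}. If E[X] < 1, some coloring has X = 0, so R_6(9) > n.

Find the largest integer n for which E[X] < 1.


We need C(n, 9) · 6^{1 − 36} < 1, i.e. C(n, 9) < 6^{36 − 1} = 1719070799748422591028658176.
Check values of n near the boundary:
  n = 4402: C(4402, 9) = 1696419745356657449393393700; 1696419745356657449393393700 < 1719070799748422591028658176? YES
  n = 4403: C(4403, 9) = 1699894433046281918452233150; 1699894433046281918452233150 < 1719070799748422591028658176? YES
  n = 4404: C(4404, 9) = 1703375445537161676647015880; 1703375445537161676647015880 < 1719070799748422591028658176? YES
  n = 4405: C(4405, 9) = 1706862792900636302463627150; 1706862792900636302463627150 < 1719070799748422591028658176? YES
  n = 4406: C(4406, 9) = 1710356485221788389505285700; 1710356485221788389505285700 < 1719070799748422591028658176? YES
  n = 4407: C(4407, 9) = 1713856532599459170657070050; 1713856532599459170657070050 < 1719070799748422591028658176? YES
  n = 4408: C(4408, 9) = 1717362945146264156457459600; 1717362945146264156457459600 < 1719070799748422591028658176? YES
  n = 4409: C(4409, 9) = 1720875732988608787686577131; 1720875732988608787686577131 < 1719070799748422591028658176? NO
The largest n with C(n, 9) < 1719070799748422591028658176 is n = 4408 (where E[X] = 35778394690547169926197075/35813974994758803979763712 ≈ 0.9990). Hence R_6(9) > 4408, i.e. R_6(9) ≥ 4409.

Largest n = 4408; hence R_6(9) > 4408.


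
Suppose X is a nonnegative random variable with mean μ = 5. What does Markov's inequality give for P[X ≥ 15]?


μ = E[X] = 5, a = 15.
Markov: P[X ≥ 15] ≤ μ/a = (5)/15 = 1/3.
Numerically: ≈ 0.333333.
(Since a = 15 > μ = 5.000000, the bound 1/3 is < 1 and informative.)

P[X ≥ 15] ≤ 1/3 ≈ 0.333333.


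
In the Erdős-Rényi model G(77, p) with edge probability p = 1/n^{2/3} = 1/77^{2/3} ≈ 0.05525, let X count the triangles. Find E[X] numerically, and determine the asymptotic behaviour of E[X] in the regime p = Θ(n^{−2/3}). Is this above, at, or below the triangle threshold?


Number of potential triangles: C(77, 3) = 73150.
Each occurs with probability p³ ≈ (0.05525)³ ≈ 1.686625e-04.
By linearity: E[X] = C(77, 3)·p³ ≈ 73150 · 1.686625e-04 ≈ 12.3377.
Since α = 2/3 < 1, p = c/n^{2/3} ≫ 1/n is above the triangle threshold p ~ 1/n. Asymptotically E[X] ~ (c³/6)·n^{3(1−α)} = (1³/6)·n^{1} → ∞; triangles are abundant w.h.p.

E[X] ≈ 12.3377; in regime p = Θ(1/n^{2/3}) E[X] diverges (above the triangle threshold p ~ 1/n).


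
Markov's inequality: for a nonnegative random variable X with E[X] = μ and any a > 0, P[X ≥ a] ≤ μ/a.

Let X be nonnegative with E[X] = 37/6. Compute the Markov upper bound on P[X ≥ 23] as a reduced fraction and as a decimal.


μ = E[X] = 37/6, a = 23.
Markov: P[X ≥ 23] ≤ μ/a = (37/6)/23 = 37/138.
Numerically: ≈ 0.268116.
(Since a = 23 > μ = 6.166667, the bound 37/138 is < 1 and informative.)

P[X ≥ 23] ≤ 37/138 ≈ 0.268116.


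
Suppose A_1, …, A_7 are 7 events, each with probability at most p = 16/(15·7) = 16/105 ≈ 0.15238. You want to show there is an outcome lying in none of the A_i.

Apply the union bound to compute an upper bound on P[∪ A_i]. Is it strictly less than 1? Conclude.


Union bound: P[∪_{i=1}^{7} A_i] ≤ Σ_i P[A_i] ≤ 7·p = 7·(16/105) = 16/15.
Numerically: 16/15 ≈ 1.06667.
Is 16/15 < 1? NO.
Since the bound 16/15 is ≥ 1, the union bound is uninformative here; it does NOT by itself certify existence.

7·p = 16/15 ≈ 1.06667; existence NOT certified by the union bound.


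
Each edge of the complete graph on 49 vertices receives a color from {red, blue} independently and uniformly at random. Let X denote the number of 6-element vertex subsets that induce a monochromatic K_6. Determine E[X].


Let X = Σ_S X_S over the C(49, 6) = 13983816 subsets S of size 6, where X_S = 1 if the K_6 on S is monochromatic.
For a fixed S, the K_6 on S has C(6, 2) = 15 edges. P[all 15 edges red] = (1/2)^15, and likewise for blue, so P[monochromatic] = 2·(1/2)^15 = 2^{1 − 15} = 1/16384.
By linearity: E[X] = C(49, 6) · 2^{1 − 15} = 13983816 · 1/16384 = 1747977/2048.
Numerically: E[X] ≈ 853.504395.

E[X] = C(49,6)·2^(1−C(6,2)) = 1747977/2048 ≈ 853.504395.


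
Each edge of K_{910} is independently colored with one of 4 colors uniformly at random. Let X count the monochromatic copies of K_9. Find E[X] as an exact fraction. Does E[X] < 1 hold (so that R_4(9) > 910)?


E[X] = C(910, 9) · 4^{1 − 36} = 1133378248346922788210 · 4^{−35} = 1133378248346922788210/1180591620717411303424.
As a reduced fraction: E[X] = 566689124173461394105/590295810358705651712 ≈ 0.960009.
Is E[X] < 1? YES.
Since E[X] < 1, there exists a 4-coloring of K_{910} with no monochromatic K_9; hence R_4(9) > 910.

E[X] = 566689124173461394105/590295810358705651712 ≈ 0.960009; E[X] < 1, so R_4(9) > 910.


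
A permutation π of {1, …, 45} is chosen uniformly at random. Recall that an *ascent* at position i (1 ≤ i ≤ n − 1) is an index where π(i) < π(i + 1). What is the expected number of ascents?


Write X = Σ X_I over i = 1, …, 44, with X_I the indicator of one ascent.
There are 44 indicators.
For each fixed i, the pair (π(i), π(i+1)) is a uniformly random ordered pair of distinct values from {1, …, 45}; by symmetry P[π(i) < π(i+1)] = 1/2.
By linearity: E[X] = 44 · (1/2) = (45 − 1) · (1/2) = 22 ≈ 22.000000.

E[X] = 22 = 22.000000.


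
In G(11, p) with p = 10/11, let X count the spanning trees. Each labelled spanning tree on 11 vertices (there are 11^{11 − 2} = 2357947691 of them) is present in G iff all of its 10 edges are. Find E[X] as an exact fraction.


K_11 has 11^{11 − 2} = 2357947691 labelled spanning trees.
For each such spanning tree H, let X_H = 1 if all 10 edges of H are present in G. Then P[X_H = 1] = p^{10} = (10/11)^{10} = 10000000000/25937424601.
Summing the indicators: E[X] = Σ_H E[X_H] = 2357947691 · p^{10} = 2357947691 · 10000000000/25937424601 = 10000000000/11.
Numerically: E[X] ≈ 9.091e+08.

E[X] = 2357947691 · (10/11)^{10} = 10000000000/11 ≈ 9.091e+08.


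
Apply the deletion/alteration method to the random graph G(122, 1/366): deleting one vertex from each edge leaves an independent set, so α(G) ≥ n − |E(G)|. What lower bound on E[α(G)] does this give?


E[|E(G)|] = C(122, 2)·p = 7381 · (1/366) = 121/6.
E[α(G)] ≥ n − E[|E(G)|] = 122 − 121/6 = 611/6.
Numerically: ≈ 101.833333.
(This is only a lower bound; the true E[α(G)] may be larger.)

E[α(G)] ≥ 611/6 ≈ 101.833333.


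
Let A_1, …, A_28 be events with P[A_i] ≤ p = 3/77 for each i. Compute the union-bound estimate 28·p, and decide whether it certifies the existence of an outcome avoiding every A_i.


Union bound: P[∪_{i=1}^{28} A_i] ≤ Σ_i P[A_i] ≤ 28·p = 28·(3/77) = 12/11.
Numerically: 12/11 ≈ 1.091.
Is 12/11 < 1? NO.
Since the bound 12/11 is ≥ 1, the union bound is uninformative here; it does NOT by itself certify existence.

28·p = 12/11 ≈ 1.091; existence NOT certified by the union bound.


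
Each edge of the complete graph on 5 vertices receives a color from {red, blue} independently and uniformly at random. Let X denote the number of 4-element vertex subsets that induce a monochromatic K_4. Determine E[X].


Let X = Σ_S X_S over the C(5, 4) = 5 subsets S of size 4, where X_S = 1 if the K_4 on S is monochromatic.
For a fixed S, the K_4 on S has C(4, 2) = 6 edges. P[all 6 edges red] = (1/2)^6, and likewise for blue, so P[monochromatic] = 2·(1/2)^6 = 2^{1 − 6} = 1/32.
By linearity of expectation: E[X] = C(5, 4) · 2^{1 − 6} = 5 · 1/32 = 5/32.
Numerically: E[X] ≈ 0.15625.

E[X] = C(5,4)·2^(1−C(4,2)) = 5/32 ≈ 0.15625.


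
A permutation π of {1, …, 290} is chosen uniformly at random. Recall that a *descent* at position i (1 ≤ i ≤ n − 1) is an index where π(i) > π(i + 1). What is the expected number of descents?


Write X = Σ X_I over i = 1, …, 289, with X_I the indicator of one descent.
There are 289 indicators.
For each fixed i, the pair (π(i), π(i+1)) is a uniformly random ordered pair of distinct values from {1, …, 290}; by symmetry P[π(i) > π(i+1)] = 1/2.
By linearity: E[X] = 289 · (1/2) = (290 − 1) · (1/2) = 289/2 ≈ 144.5000.

E[X] = 289/2 = 144.5000.


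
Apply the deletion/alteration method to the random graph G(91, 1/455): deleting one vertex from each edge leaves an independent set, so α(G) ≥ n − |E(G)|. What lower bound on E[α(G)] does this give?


E[|E(G)|] = C(91, 2)·p = 4095 · (1/455) = 9.
E[α(G)] ≥ n − E[|E(G)|] = 91 − 9 = 82.
Numerically: ≈ 82.000000.
(This is only a lower bound; the true E[α(G)] may be larger.)

E[α(G)] ≥ 82 ≈ 82.000000.


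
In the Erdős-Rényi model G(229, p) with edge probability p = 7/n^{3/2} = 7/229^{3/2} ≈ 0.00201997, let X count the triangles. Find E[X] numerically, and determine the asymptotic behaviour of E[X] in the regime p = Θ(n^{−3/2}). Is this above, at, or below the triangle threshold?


Number of potential triangles: C(229, 3) = 1975354.
Each occurs with probability p³ ≈ (0.00201997)³ ≈ 8.24203491e-09.
By linearity: E[X] = C(229, 3)·p³ ≈ 1975354 · 8.24203491e-09 ≈ 0.016281.
Since α = 3/2 > 1, p = c/n^{3/2} = o(1/n) is below the triangle threshold p ~ 1/n. Asymptotically E[X] ~ (c³/6)·n^{3(1−α)} = (7³/6)·n^{-1.5} → 0, so by Markov's inequality G has no triangles w.h.p.

E[X] ≈ 0.016281; in regime p = Θ(1/n^{3/2}) E[X] tends to 0 (below the triangle threshold p ~ 1/n).


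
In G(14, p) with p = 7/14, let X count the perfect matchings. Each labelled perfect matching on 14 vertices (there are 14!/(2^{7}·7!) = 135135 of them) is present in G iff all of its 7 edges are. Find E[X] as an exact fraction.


K_14 has 14!/(2^{7}·7!) = 135135 labelled perfect matchings.
For each such perfect matching H, let X_H = 1 if all 7 edges of H are present in G. Then P[X_H = 1] = p^{7} = (1/2)^{7} = 1/128.
By linearity: E[X] = Σ_H E[X_H] = 135135 · p^{7} = 135135 · 1/128 = 135135/128.
Numerically: E[X] ≈ 1055.7.

E[X] = 135135 · (1/2)^{7} = 135135/128 ≈ 1055.7.


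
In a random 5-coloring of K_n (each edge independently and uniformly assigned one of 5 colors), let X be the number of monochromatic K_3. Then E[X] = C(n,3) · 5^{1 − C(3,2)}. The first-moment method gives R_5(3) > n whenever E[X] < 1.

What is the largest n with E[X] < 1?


We need C(n, 3) · 5^{1 − 3} < 1, i.e. C(n, 3) < 5^{3 − 1} = 25.
Check values of n near the boundary:
  n = 5: C(5, 3) = 10; 10 < 25? YES
  n = 6: C(6, 3) = 20; 20 < 25? YES
  n = 7: C(7, 3) = 35; 35 < 25? NO
The largest n with C(n, 3) < 25 is n = 6 (where E[X] = 4/5 ≈ 0.800). Hence R_5(3) > 6, i.e. R_5(3) ≥ 7.

Largest n = 6; hence R_5(3) > 6.


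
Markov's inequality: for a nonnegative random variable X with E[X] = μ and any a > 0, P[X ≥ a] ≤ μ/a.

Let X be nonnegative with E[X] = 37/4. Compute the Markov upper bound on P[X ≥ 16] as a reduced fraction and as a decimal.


μ = E[X] = 37/4, a = 16.
Markov: P[X ≥ 16] ≤ μ/a = (37/4)/16 = 37/64.
Numerically: ≈ 0.578.
(Since a = 16 > μ = 9.250, the bound 37/64 is < 1 and informative.)

P[X ≥ 16] ≤ 37/64 ≈ 0.578.


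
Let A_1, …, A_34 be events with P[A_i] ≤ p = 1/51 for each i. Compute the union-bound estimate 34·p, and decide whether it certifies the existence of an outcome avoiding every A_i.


Union bound: P[∪_{i=1}^{34} A_i] ≤ Σ_i P[A_i] ≤ 34·p = 34·(1/51) = 2/3.
Numerically: 2/3 ≈ 0.667.
Is 2/3 < 1? YES.
Since P[∪ A_i] ≤ 2/3 < 1, the complement has P[∩ A_i^c] ≥ 1 − 2/3 = 1/3 > 0, so some outcome avoids every A_i.

34·p = 2/3 ≈ 0.667; existence CERTIFIED by the union bound.


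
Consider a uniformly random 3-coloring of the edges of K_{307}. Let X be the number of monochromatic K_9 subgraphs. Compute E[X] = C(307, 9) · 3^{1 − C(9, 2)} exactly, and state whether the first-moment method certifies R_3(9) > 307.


E[X] = C(307, 9) · 3^{1 − 36} = 59303278327292350 · 3^{−35} = 59303278327292350/50031545098999707.
As a reduced fraction: E[X] = 59303278327292350/50031545098999707 ≈ 1.185318.
Is E[X] < 1? NO.
Since E[X] ≥ 1, the first-moment bound is inconclusive at n = 307; it does NOT by itself certify R_3(9) > 307.

E[X] = 59303278327292350/50031545098999707 ≈ 1.185318; E[X] ≥ 1; first-moment method inconclusive here.
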